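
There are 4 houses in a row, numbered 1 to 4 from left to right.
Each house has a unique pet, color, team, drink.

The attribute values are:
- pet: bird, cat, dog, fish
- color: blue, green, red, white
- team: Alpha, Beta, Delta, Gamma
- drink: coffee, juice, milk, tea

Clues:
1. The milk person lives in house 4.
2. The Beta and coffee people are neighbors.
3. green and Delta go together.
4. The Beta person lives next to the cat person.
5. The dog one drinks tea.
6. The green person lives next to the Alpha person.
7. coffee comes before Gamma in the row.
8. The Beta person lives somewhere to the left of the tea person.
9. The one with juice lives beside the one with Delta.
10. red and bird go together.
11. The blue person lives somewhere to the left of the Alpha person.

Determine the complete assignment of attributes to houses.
Solution:

House | Pet | Color | Team | Drink
----------------------------------
  1   | fish | blue | Beta | juice
  2   | cat | green | Delta | coffee
  3   | dog | white | Alpha | tea
  4   | bird | red | Gamma | milk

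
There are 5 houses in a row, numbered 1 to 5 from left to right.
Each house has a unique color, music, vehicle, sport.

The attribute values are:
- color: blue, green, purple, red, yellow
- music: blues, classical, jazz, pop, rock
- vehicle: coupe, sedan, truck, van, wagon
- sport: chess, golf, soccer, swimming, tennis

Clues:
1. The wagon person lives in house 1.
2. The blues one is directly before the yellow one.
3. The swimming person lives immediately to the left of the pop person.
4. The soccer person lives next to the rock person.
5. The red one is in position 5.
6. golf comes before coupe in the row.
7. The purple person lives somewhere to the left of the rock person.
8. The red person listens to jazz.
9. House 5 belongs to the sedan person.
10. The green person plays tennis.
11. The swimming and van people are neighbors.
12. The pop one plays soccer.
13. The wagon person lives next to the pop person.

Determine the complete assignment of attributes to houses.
Solution:

House | Color | Music | Vehicle | Sport
---------------------------------------
  1   | purple | blues | wagon | swimming
  2   | yellow | pop | van | soccer
  3   | blue | rock | truck | golf
  4   | green | classical | coupe | tennis
  5   | red | jazz | sedan | chess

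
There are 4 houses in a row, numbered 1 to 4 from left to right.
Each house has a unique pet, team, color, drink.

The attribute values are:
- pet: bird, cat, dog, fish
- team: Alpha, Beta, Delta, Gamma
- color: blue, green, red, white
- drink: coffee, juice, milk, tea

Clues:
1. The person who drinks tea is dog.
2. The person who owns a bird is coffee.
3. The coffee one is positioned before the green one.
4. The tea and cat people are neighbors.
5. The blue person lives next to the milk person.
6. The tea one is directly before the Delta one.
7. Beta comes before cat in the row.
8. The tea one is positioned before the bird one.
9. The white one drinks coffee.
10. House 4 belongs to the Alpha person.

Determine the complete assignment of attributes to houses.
Solution:

House | Pet | Team | Color | Drink
----------------------------------
  1   | dog | Beta | blue | tea
  2   | cat | Delta | red | milk
  3   | bird | Gamma | white | coffee
  4   | fish | Alpha | green | juice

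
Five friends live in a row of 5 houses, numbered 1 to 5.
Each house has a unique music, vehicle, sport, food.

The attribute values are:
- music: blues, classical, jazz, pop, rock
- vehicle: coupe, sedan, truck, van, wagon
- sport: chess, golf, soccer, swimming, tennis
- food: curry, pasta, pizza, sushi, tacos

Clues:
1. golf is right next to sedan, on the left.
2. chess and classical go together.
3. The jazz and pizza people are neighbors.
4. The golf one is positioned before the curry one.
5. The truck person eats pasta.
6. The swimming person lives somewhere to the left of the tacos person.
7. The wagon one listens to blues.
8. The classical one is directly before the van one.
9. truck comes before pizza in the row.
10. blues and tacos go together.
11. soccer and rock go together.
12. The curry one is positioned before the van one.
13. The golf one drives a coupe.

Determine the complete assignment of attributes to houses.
Solution:

House | Music | Vehicle | Sport | Food
--------------------------------------
  1   | jazz | truck | swimming | pasta
  2   | pop | coupe | golf | pizza
  3   | classical | sedan | chess | curry
  4   | rock | van | soccer | sushi
  5   | blues | wagon | tennis | tacos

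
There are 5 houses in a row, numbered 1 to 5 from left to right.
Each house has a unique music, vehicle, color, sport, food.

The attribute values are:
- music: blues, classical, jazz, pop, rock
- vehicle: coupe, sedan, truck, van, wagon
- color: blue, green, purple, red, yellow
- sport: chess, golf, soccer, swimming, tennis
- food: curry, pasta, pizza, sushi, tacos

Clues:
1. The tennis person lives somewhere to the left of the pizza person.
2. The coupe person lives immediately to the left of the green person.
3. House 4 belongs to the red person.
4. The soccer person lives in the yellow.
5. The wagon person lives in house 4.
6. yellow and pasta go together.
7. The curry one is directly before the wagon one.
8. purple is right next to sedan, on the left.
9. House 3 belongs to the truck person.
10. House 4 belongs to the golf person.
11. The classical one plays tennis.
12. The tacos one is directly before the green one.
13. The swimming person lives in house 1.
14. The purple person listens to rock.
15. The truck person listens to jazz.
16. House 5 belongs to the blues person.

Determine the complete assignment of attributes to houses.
Solution:

House | Music | Vehicle | Color | Sport | Food
----------------------------------------------
  1   | rock | coupe | purple | swimming | tacos
  2   | classical | sedan | green | tennis | sushi
  3   | jazz | truck | blue | chess | curry
  4   | pop | wagon | red | golf | pizza
  5   | blues | van | yellow | soccer | pasta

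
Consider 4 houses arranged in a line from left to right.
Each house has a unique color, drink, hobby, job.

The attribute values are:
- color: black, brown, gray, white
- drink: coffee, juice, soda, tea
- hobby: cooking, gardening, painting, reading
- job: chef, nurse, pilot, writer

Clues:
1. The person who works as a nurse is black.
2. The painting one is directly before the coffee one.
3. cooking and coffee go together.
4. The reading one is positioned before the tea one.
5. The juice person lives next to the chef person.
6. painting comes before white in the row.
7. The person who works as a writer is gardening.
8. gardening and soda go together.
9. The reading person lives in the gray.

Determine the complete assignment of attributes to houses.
Solution:

House | Color | Drink | Hobby | Job
-----------------------------------
  1   | gray | juice | reading | pilot
  2   | brown | tea | painting | chef
  3   | black | coffee | cooking | nurse
  4   | white | soda | gardening | writer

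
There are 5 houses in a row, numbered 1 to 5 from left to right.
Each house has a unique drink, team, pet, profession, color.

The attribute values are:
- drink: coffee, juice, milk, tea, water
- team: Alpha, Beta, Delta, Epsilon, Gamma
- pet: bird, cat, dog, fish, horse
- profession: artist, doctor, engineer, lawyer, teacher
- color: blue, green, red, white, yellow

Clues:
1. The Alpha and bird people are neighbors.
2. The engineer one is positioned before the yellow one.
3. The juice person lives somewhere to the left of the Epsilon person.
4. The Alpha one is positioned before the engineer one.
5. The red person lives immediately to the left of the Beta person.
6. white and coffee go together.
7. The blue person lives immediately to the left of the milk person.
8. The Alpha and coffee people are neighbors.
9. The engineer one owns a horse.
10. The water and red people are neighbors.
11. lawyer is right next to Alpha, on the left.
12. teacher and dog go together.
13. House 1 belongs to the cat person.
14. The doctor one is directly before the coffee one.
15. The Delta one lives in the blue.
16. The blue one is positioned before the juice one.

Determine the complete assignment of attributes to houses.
Solution:

House | Drink | Team | Pet | Profession | Color
-----------------------------------------------
  1   | water | Delta | cat | lawyer | blue
  2   | milk | Alpha | fish | doctor | red
  3   | coffee | Beta | bird | artist | white
  4   | juice | Gamma | horse | engineer | green
  5   | tea | Epsilon | dog | teacher | yellow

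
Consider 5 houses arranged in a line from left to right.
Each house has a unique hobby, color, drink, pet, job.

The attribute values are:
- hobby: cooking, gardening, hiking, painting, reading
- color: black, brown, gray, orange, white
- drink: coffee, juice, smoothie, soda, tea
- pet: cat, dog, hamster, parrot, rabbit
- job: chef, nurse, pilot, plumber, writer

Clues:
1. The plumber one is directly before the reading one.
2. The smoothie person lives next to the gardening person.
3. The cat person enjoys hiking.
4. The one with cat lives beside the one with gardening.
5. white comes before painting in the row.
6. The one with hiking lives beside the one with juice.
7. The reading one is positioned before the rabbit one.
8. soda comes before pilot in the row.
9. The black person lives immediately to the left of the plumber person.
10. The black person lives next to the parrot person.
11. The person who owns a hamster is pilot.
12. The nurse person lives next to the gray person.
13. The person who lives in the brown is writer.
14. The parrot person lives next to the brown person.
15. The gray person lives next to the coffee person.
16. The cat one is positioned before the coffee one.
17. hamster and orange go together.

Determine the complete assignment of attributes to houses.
Solution:

House | Hobby | Color | Drink | Pet | Job
-----------------------------------------
  1   | hiking | black | smoothie | cat | nurse
  2   | gardening | gray | juice | parrot | plumber
  3   | reading | brown | coffee | dog | writer
  4   | cooking | white | soda | rabbit | chef
  5   | painting | orange | tea | hamster | pilot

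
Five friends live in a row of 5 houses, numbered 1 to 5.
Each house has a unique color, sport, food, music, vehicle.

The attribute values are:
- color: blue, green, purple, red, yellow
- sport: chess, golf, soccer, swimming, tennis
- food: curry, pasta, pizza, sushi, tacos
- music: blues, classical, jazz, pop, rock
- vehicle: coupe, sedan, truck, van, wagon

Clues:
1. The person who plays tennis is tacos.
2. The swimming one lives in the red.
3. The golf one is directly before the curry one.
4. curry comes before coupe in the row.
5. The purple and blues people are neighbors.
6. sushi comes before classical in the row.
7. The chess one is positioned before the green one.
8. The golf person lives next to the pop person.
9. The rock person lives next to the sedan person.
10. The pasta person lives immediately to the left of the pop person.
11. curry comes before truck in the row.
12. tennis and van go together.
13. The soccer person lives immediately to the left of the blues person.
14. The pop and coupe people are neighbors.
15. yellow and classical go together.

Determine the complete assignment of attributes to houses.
Solution:

House | Color | Sport | Food | Music | Vehicle
----------------------------------------------
  1   | blue | golf | pasta | rock | wagon
  2   | purple | soccer | curry | pop | sedan
  3   | red | swimming | sushi | blues | coupe
  4   | yellow | chess | pizza | classical | truck
  5   | green | tennis | tacos | jazz | van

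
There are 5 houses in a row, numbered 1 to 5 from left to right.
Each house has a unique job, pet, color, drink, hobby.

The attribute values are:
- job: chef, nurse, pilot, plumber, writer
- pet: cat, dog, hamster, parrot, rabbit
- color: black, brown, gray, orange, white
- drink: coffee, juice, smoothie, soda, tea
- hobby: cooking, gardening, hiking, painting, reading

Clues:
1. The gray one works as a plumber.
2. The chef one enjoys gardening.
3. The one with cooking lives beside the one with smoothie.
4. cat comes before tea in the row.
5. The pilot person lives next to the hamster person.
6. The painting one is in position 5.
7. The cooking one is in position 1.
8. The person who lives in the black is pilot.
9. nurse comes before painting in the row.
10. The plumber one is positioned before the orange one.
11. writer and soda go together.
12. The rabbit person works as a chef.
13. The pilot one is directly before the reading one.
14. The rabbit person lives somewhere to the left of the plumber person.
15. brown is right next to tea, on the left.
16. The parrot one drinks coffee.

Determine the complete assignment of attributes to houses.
Solution:

House | Job | Pet | Color | Drink | Hobby
-----------------------------------------
  1   | pilot | cat | black | juice | cooking
  2   | nurse | hamster | brown | smoothie | reading
  3   | chef | rabbit | white | tea | gardening
  4   | plumber | parrot | gray | coffee | hiking
  5   | writer | dog | orange | soda | painting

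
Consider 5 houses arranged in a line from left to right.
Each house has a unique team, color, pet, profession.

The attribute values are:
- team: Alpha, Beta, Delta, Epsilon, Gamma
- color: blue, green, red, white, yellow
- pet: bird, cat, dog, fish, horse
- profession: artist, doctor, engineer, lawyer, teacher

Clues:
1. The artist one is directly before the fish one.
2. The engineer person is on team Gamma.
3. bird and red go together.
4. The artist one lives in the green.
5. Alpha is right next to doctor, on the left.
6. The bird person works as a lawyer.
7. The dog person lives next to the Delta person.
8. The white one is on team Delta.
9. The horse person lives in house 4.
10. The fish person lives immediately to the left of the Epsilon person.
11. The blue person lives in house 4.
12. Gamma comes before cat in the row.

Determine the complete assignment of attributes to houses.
Solution:

House | Team | Color | Pet | Profession
---------------------------------------
  1   | Alpha | green | dog | artist
  2   | Delta | white | fish | doctor
  3   | Epsilon | red | bird | lawyer
  4   | Gamma | blue | horse | engineer
  5   | Beta | yellow | cat | teacher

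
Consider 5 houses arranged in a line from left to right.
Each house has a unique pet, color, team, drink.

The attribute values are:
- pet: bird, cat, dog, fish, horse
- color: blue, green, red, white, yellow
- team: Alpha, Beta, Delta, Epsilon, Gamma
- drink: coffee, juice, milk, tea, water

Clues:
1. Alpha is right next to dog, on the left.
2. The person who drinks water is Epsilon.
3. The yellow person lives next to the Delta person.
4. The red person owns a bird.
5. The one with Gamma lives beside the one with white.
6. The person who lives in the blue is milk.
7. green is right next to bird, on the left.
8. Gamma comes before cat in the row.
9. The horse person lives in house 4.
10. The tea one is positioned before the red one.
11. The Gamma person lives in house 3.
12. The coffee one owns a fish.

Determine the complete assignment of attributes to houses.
Solution:

House | Pet | Color | Team | Drink
----------------------------------
  1   | fish | yellow | Alpha | coffee
  2   | dog | green | Delta | tea
  3   | bird | red | Gamma | juice
  4   | horse | white | Epsilon | water
  5   | cat | blue | Beta | milk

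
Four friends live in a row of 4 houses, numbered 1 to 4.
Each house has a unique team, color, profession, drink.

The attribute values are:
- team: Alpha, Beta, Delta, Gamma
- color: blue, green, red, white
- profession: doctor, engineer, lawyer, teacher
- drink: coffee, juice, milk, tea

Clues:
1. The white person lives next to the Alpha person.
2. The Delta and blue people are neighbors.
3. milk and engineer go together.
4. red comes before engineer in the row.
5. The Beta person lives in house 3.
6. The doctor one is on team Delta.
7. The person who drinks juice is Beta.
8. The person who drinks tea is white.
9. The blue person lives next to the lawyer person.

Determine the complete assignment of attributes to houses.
Solution:

House | Team | Color | Profession | Drink
-----------------------------------------
  1   | Delta | white | doctor | tea
  2   | Alpha | blue | teacher | coffee
  3   | Beta | red | lawyer | juice
  4   | Gamma | green | engineer | milk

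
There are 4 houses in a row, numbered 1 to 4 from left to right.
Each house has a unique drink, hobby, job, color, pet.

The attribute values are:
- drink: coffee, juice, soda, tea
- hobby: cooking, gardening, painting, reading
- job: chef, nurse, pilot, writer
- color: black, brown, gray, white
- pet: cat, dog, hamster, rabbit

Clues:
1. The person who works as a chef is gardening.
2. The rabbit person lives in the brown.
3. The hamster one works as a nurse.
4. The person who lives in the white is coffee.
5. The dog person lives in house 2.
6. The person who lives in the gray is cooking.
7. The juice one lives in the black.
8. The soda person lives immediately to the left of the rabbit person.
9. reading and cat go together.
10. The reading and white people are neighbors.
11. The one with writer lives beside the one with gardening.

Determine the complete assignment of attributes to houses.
Solution:

House | Drink | Hobby | Job | Color | Pet
-----------------------------------------
  1   | juice | reading | writer | black | cat
  2   | coffee | gardening | chef | white | dog
  3   | soda | cooking | nurse | gray | hamster
  4   | tea | painting | pilot | brown | rabbit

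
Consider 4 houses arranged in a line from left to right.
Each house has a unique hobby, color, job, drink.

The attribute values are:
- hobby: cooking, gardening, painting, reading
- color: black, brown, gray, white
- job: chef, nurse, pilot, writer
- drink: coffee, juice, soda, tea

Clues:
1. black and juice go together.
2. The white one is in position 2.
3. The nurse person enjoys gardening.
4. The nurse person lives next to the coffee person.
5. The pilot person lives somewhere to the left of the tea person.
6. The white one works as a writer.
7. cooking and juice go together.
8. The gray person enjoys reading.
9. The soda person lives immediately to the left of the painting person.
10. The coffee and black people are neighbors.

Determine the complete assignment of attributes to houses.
Solution:

House | Hobby | Color | Job | Drink
-----------------------------------
  1   | gardening | brown | nurse | soda
  2   | painting | white | writer | coffee
  3   | cooking | black | pilot | juice
  4   | reading | gray | chef | tea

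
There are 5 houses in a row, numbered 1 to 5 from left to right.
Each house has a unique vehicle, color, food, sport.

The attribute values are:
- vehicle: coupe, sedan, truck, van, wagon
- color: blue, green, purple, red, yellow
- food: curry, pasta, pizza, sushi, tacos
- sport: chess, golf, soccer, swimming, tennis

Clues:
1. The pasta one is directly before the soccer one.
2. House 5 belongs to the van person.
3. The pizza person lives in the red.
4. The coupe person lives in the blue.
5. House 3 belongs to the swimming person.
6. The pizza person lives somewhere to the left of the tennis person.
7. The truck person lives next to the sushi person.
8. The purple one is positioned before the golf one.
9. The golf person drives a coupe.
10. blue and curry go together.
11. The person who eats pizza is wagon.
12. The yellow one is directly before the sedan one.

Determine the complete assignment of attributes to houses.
Solution:

House | Vehicle | Color | Food | Sport
--------------------------------------
  1   | truck | yellow | pasta | chess
  2   | sedan | purple | sushi | soccer
  3   | wagon | red | pizza | swimming
  4   | coupe | blue | curry | golf
  5   | van | green | tacos | tennis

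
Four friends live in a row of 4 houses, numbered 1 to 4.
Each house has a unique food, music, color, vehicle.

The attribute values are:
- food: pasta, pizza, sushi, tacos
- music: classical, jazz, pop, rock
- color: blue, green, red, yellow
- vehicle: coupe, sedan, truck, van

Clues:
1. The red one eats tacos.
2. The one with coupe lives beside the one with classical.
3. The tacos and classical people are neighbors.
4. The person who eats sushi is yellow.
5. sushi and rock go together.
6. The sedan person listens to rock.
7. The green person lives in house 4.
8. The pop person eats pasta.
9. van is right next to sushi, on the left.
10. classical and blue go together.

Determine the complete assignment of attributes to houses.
Solution:

House | Food | Music | Color | Vehicle
--------------------------------------
  1   | tacos | jazz | red | coupe
  2   | pizza | classical | blue | van
  3   | sushi | rock | yellow | sedan
  4   | pasta | pop | green | truck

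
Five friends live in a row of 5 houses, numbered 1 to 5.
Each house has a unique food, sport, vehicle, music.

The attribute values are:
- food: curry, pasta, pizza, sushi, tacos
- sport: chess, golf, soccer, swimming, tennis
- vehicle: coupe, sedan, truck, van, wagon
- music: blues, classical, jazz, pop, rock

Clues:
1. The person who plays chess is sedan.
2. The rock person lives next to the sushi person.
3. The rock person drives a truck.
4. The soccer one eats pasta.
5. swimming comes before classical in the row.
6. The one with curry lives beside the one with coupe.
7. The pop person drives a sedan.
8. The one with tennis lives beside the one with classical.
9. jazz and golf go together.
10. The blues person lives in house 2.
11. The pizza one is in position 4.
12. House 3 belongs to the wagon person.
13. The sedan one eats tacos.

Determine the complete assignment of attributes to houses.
Solution:

House | Food | Sport | Vehicle | Music
--------------------------------------
  1   | curry | swimming | truck | rock
  2   | sushi | tennis | coupe | blues
  3   | pasta | soccer | wagon | classical
  4   | pizza | golf | van | jazz
  5   | tacos | chess | sedan | pop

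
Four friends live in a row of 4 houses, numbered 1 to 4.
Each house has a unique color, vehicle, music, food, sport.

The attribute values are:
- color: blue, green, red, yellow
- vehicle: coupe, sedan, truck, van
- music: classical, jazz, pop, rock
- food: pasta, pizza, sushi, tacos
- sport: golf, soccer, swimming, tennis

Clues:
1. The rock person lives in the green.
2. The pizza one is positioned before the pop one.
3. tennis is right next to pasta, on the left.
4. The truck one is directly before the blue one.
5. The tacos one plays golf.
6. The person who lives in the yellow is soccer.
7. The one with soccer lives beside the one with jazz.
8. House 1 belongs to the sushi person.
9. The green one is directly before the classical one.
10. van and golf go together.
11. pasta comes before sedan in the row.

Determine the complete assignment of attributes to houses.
Solution:

House | Color | Vehicle | Music | Food | Sport
----------------------------------------------
  1   | green | coupe | rock | sushi | tennis
  2   | yellow | truck | classical | pasta | soccer
  3   | blue | sedan | jazz | pizza | swimming
  4   | red | van | pop | tacos | golf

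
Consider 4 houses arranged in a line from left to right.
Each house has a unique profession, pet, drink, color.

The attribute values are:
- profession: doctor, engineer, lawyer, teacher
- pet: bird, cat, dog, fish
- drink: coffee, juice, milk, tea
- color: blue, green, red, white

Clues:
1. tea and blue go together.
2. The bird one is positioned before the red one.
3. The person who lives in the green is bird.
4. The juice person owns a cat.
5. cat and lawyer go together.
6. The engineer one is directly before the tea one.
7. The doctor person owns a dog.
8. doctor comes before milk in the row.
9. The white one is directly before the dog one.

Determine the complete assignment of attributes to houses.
Solution:

House | Profession | Pet | Drink | Color
----------------------------------------
  1   | engineer | fish | coffee | white
  2   | doctor | dog | tea | blue
  3   | teacher | bird | milk | green
  4   | lawyer | cat | juice | red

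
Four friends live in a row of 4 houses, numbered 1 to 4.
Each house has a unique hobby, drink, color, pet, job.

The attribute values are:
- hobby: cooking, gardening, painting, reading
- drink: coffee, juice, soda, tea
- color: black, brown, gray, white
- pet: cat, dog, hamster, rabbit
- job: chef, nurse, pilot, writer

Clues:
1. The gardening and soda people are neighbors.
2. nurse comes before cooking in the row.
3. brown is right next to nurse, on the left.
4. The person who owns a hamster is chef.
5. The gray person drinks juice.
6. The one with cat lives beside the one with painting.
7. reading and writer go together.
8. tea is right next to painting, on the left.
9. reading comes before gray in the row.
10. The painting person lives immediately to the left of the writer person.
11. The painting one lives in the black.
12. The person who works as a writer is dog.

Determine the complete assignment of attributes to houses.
Solution:

House | Hobby | Drink | Color | Pet | Job
-----------------------------------------
  1   | gardening | tea | brown | cat | pilot
  2   | painting | soda | black | rabbit | nurse
  3   | reading | coffee | white | dog | writer
  4   | cooking | juice | gray | hamster | chef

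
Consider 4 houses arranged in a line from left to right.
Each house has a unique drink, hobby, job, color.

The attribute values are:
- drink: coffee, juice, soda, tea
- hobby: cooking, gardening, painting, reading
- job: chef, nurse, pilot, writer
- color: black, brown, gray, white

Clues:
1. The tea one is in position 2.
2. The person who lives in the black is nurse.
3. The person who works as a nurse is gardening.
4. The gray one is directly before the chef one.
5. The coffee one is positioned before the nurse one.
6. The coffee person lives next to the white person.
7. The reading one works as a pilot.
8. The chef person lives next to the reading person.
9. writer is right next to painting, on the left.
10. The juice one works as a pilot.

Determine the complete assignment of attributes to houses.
Solution:

House | Drink | Hobby | Job | Color
-----------------------------------
  1   | coffee | cooking | writer | gray
  2   | tea | painting | chef | white
  3   | juice | reading | pilot | brown
  4   | soda | gardening | nurse | black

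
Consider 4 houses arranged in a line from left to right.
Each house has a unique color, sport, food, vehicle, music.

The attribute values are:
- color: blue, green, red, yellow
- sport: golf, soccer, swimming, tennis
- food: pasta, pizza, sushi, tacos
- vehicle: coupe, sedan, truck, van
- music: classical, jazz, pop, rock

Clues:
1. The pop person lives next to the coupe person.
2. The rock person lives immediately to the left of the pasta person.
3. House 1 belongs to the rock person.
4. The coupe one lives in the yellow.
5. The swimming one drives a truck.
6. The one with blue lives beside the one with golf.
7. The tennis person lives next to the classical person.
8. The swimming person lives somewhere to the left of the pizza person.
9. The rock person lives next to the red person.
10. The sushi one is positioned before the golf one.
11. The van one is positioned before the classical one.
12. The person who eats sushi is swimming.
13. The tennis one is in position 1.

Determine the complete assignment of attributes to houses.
Solution:

House | Color | Sport | Food | Vehicle | Music
----------------------------------------------
  1   | green | tennis | tacos | van | rock
  2   | red | soccer | pasta | sedan | classical
  3   | blue | swimming | sushi | truck | pop
  4   | yellow | golf | pizza | coupe | jazz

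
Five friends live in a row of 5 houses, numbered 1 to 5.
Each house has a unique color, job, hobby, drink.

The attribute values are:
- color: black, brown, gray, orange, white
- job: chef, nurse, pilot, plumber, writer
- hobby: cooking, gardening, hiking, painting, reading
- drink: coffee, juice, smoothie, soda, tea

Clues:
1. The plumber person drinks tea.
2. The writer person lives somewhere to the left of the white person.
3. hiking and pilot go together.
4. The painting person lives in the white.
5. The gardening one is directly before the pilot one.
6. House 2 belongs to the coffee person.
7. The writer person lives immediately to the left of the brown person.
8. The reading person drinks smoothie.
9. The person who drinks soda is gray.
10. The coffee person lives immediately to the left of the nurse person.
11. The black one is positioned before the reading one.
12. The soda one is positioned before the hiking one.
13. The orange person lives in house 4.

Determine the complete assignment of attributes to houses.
Solution:

House | Color | Job | Hobby | Drink
-----------------------------------
  1   | gray | writer | gardening | soda
  2   | brown | pilot | hiking | coffee
  3   | black | nurse | cooking | juice
  4   | orange | chef | reading | smoothie
  5   | white | plumber | painting | tea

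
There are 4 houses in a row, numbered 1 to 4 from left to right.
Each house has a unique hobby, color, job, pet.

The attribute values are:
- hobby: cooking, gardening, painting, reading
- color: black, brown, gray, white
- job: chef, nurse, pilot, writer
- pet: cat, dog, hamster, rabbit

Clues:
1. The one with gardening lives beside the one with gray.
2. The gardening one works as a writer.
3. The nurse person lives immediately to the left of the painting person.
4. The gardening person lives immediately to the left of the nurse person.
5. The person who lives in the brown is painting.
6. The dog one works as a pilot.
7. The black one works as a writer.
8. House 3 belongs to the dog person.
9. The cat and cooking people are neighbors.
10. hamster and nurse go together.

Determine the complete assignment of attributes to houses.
Solution:

House | Hobby | Color | Job | Pet
---------------------------------
  1   | gardening | black | writer | cat
  2   | cooking | gray | nurse | hamster
  3   | painting | brown | pilot | dog
  4   | reading | white | chef | rabbit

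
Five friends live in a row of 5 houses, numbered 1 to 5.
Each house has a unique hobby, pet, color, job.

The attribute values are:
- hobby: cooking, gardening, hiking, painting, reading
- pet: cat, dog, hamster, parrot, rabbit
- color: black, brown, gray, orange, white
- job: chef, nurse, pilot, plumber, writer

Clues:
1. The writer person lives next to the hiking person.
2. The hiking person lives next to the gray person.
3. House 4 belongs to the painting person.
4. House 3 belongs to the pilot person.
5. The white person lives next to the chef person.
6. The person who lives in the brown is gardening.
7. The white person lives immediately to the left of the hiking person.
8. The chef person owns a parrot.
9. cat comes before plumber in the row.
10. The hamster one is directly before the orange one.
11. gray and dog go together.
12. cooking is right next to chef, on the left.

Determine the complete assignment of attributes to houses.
Solution:

House | Hobby | Pet | Color | Job
---------------------------------
  1   | cooking | hamster | white | writer
  2   | hiking | parrot | orange | chef
  3   | reading | dog | gray | pilot
  4   | painting | cat | black | nurse
  5   | gardening | rabbit | brown | plumber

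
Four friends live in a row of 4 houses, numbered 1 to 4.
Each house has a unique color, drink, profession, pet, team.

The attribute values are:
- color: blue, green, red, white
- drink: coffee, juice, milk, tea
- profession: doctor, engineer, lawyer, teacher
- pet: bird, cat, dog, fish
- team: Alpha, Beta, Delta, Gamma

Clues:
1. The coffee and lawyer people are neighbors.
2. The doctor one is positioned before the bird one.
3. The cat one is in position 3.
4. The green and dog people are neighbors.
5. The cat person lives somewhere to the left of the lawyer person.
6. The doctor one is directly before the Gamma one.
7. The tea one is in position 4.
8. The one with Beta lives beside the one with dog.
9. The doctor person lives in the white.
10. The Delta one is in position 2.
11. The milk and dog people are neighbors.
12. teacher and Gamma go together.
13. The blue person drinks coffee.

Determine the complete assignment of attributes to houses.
Solution:

House | Color | Drink | Profession | Pet | Team
-----------------------------------------------
  1   | green | milk | engineer | fish | Beta
  2   | white | juice | doctor | dog | Delta
  3   | blue | coffee | teacher | cat | Gamma
  4   | red | tea | lawyer | bird | Alpha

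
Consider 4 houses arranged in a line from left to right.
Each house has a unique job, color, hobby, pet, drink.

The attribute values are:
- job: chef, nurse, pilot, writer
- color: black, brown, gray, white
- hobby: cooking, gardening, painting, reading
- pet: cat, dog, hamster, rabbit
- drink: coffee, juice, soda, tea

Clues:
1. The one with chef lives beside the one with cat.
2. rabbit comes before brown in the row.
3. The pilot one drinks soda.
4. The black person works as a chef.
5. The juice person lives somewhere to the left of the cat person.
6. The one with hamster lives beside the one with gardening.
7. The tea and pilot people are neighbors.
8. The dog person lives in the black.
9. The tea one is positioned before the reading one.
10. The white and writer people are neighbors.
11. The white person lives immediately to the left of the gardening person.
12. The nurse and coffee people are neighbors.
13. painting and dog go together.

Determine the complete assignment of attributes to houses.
Solution:

House | Job | Color | Hobby | Pet | Drink
-----------------------------------------
  1   | nurse | white | cooking | hamster | juice
  2   | writer | gray | gardening | rabbit | coffee
  3   | chef | black | painting | dog | tea
  4   | pilot | brown | reading | cat | soda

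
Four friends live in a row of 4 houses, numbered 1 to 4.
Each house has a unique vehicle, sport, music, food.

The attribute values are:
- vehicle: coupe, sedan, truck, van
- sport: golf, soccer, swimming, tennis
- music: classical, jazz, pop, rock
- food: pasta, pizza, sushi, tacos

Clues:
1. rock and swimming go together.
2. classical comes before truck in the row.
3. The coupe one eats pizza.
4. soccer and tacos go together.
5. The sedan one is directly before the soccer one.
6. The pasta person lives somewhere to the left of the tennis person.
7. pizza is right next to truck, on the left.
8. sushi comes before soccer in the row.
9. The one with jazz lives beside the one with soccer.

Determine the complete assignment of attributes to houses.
Solution:

House | Vehicle | Sport | Music | Food
--------------------------------------
  1   | coupe | golf | classical | pizza
  2   | truck | swimming | rock | pasta
  3   | sedan | tennis | jazz | sushi
  4   | van | soccer | pop | tacos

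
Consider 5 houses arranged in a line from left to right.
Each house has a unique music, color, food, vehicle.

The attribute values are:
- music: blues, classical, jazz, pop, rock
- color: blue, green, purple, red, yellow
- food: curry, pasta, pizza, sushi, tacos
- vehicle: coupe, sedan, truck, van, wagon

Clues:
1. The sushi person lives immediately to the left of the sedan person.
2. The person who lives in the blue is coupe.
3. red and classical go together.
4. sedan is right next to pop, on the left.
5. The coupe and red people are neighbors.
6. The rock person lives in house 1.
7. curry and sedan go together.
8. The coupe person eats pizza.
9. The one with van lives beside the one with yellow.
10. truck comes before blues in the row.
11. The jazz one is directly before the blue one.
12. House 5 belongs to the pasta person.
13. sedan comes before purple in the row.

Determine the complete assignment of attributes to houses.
Solution:

House | Music | Color | Food | Vehicle
--------------------------------------
  1   | rock | green | sushi | van
  2   | jazz | yellow | curry | sedan
  3   | pop | blue | pizza | coupe
  4   | classical | red | tacos | truck
  5   | blues | purple | pasta | wagon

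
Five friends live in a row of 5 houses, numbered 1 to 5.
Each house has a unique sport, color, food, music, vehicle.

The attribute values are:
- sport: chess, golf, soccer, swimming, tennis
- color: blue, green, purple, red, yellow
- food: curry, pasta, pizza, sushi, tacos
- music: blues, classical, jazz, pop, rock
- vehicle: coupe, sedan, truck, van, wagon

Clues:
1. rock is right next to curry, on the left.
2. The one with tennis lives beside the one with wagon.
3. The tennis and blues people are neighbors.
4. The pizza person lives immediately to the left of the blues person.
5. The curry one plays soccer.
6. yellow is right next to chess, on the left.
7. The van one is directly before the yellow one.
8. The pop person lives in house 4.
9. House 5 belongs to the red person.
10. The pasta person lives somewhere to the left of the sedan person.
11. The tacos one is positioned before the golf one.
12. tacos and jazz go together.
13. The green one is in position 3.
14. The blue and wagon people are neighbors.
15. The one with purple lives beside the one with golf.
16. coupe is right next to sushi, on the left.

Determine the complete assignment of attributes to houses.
Solution:

House | Sport | Color | Food | Music | Vehicle
----------------------------------------------
  1   | tennis | blue | pizza | rock | van
  2   | soccer | yellow | curry | blues | wagon
  3   | chess | green | tacos | jazz | truck
  4   | swimming | purple | pasta | pop | coupe
  5   | golf | red | sushi | classical | sedan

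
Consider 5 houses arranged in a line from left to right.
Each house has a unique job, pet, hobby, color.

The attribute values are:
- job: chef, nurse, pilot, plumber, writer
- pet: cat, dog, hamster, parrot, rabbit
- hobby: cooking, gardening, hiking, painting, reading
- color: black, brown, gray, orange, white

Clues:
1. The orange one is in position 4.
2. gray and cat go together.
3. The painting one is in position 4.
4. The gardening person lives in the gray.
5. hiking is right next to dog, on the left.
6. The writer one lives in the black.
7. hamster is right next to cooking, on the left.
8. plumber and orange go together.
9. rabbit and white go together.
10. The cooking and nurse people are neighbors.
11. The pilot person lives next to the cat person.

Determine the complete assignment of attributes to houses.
Solution:

House | Job | Pet | Hobby | Color
---------------------------------
  1   | writer | hamster | hiking | black
  2   | pilot | dog | cooking | brown
  3   | nurse | cat | gardening | gray
  4   | plumber | parrot | painting | orange
  5   | chef | rabbit | reading | white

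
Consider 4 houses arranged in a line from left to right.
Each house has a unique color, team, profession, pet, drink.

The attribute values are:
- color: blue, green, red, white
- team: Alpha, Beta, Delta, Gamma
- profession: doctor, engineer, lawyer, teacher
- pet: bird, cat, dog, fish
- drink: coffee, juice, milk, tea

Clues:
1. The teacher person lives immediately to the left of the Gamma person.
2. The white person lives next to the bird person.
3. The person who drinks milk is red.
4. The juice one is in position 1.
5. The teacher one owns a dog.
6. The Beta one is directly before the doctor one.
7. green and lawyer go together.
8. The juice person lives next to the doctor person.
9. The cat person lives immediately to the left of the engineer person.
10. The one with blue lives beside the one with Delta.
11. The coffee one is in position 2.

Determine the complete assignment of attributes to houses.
Solution:

House | Color | Team | Profession | Pet | Drink
-----------------------------------------------
  1   | white | Beta | teacher | dog | juice
  2   | blue | Gamma | doctor | bird | coffee
  3   | green | Delta | lawyer | cat | tea
  4   | red | Alpha | engineer | fish | milk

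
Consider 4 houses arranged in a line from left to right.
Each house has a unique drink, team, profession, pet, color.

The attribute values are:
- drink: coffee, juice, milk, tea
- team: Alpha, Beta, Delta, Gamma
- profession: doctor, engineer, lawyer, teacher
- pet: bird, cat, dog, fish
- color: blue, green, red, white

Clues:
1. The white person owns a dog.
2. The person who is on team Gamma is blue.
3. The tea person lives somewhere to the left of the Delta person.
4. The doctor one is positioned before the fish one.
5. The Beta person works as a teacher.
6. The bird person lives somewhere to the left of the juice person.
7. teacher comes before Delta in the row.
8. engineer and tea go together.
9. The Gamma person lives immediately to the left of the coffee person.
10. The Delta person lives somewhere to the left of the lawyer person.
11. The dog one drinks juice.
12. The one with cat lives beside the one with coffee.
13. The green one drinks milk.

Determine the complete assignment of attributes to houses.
Solution:

House | Drink | Team | Profession | Pet | Color
-----------------------------------------------
  1   | tea | Gamma | engineer | cat | blue
  2   | coffee | Beta | teacher | bird | red
  3   | juice | Delta | doctor | dog | white
  4   | milk | Alpha | lawyer | fish | green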